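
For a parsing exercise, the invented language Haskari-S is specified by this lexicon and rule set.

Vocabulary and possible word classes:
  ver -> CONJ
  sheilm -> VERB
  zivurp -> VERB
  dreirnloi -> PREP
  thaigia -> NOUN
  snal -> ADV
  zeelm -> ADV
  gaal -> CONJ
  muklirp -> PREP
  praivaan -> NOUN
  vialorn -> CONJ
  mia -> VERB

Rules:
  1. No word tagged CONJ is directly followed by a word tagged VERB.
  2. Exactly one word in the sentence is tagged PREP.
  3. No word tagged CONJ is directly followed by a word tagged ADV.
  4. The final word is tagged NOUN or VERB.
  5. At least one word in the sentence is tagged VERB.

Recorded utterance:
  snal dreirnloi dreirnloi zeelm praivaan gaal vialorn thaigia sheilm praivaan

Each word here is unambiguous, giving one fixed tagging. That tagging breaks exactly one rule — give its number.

Fixed tagging: ADV PREP PREP ADV NOUN CONJ CONJ NOUN VERB NOUN.
Checking each rule: R1 ok, R2 fails, R3 ok, R4 ok, R5 ok.
Only rule 2 fails.

2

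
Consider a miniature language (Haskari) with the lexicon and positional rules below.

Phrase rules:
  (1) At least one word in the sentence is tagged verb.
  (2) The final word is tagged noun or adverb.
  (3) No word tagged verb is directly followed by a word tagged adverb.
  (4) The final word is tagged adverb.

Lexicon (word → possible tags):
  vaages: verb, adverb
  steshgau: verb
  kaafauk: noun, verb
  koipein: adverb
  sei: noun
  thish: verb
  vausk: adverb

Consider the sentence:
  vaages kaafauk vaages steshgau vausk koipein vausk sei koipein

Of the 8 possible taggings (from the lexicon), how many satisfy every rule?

0

Candidates per position — 1:vaages {verb,adverb}; 2:kaafauk {noun,verb}; 3:vaages {verb,adverb}; 4:steshgau {verb}; 5:vausk {adverb}; 6:koipein {adverb}; 7:vausk {adverb}; 8:sei {noun}; 9:koipein {adverb}.
There are 8 candidate sequences in total.
Rule 3 cannot be satisfied by any choice of tags from the lexicon.
So there is no consistent tagging.
Count = 0.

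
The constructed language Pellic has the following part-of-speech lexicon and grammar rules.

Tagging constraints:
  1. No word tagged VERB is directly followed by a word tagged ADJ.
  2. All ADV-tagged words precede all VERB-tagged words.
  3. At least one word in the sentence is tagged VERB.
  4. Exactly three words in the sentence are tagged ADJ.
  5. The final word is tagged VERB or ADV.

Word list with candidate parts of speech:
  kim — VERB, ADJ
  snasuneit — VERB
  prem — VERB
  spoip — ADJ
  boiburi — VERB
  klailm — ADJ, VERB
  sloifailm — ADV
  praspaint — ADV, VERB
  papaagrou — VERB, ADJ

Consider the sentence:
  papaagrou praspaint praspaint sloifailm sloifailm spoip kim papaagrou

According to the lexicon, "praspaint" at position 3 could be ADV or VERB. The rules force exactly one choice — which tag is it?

ADV

Candidates per position — 1:papaagrou {VERB,ADJ}; 2:praspaint {ADV,VERB}; 3:praspaint {ADV,VERB}; 4:sloifailm {ADV}; 5:sloifailm {ADV}; 6:spoip {ADJ}; 7:kim {VERB,ADJ}; 8:papaagrou {VERB,ADJ}.
Position 1: tagging it VERB would leave rule 2 unsatisfiable, so it must be ADJ.
Position 2: tagging it VERB would leave rule 2 unsatisfiable, so it must be ADV.
Position 3: tagging it VERB would leave rule 2 unsatisfiable, so it must be ADV.
Position 8: tagging it ADJ would leave rule 5 unsatisfiable, so it must be VERB.
Position 7: tagging it VERB would leave rule 4 unsatisfiable, so it must be ADJ.
That leaves exactly one tagging: ADJ ADV ADV ADV ADV ADJ ADJ VERB.
Checking: rule 1 satisfied; rule 2 satisfied; rule 3 satisfied; rule 4 satisfied; rule 5 satisfied.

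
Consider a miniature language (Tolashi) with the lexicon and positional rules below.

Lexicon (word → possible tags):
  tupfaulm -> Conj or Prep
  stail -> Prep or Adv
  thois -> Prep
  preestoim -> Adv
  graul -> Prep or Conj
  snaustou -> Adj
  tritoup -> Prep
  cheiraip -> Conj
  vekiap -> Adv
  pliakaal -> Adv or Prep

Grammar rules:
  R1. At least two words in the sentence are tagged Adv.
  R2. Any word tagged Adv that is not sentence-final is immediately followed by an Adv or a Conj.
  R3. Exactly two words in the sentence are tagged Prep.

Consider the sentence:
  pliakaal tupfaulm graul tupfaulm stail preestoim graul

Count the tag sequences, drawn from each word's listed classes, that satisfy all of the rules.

Candidates per position — 1:pliakaal {Adv,Prep}; 2:tupfaulm {Conj,Prep}; 3:graul {Prep,Conj}; 4:tupfaulm {Conj,Prep}; 5:stail {Prep,Adv}; 6:preestoim {Adv}; 7:graul {Prep,Conj}.
There are 64 candidate sequences in total.
Checking each against the rules leaves 6 sequences.
Count = 6.

6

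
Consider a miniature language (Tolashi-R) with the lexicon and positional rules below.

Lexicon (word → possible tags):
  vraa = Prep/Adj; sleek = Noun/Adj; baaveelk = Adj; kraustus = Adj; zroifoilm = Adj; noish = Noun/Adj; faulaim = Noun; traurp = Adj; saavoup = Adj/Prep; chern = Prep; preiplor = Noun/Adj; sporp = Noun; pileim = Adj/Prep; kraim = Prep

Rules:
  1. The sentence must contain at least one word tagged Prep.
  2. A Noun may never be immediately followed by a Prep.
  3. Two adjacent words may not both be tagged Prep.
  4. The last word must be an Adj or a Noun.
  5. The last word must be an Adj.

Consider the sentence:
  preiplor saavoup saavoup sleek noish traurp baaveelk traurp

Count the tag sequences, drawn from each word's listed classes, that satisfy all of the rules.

Candidates per position — 1:preiplor {Noun,Adj}; 2:saavoup {Adj,Prep}; 3:saavoup {Adj,Prep}; 4:sleek {Noun,Adj}; 5:noish {Noun,Adj}; 6:traurp {Adj}; 7:baaveelk {Adj}; 8:traurp {Adj}.
There are 32 candidate sequences in total.
Checking each against the rules leaves 12 sequences.
Count = 12.

12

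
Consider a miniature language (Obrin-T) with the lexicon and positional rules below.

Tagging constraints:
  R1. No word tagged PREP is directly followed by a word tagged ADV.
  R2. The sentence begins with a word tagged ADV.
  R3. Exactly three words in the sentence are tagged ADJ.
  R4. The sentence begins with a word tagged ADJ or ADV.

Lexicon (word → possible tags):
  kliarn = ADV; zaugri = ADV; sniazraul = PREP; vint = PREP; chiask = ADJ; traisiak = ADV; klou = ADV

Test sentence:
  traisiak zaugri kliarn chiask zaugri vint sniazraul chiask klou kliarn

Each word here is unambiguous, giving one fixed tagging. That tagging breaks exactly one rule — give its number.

3

Fixed tagging: ADV ADV ADV ADJ ADV PREP PREP ADJ ADV ADV.
Rule check: R1 pass, R2 pass, R3 fail, R4 pass.
Only rule 3 fails.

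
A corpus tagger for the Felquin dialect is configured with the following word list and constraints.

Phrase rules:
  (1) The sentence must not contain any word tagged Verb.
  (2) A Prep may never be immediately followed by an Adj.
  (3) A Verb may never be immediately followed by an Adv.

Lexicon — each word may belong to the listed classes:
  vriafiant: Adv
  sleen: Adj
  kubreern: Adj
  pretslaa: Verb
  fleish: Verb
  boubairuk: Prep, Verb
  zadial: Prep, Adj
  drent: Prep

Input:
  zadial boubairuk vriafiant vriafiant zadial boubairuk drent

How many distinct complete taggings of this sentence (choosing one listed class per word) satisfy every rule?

4

Candidates per position — 1:zadial {Prep,Adj}; 2:boubairuk {Prep,Verb}; 3:vriafiant {Adv}; 4:vriafiant {Adv}; 5:zadial {Prep,Adj}; 6:boubairuk {Prep,Verb}; 7:drent {Prep}.
There are 16 candidate sequences in total.
The sequences that satisfy every rule: Prep Prep Adv Adv Prep Prep Prep; Prep Prep Adv Adv Adj Prep Prep; Adj Prep Adv Adv Prep Prep Prep; Adj Prep Adv Adv Adj Prep Prep.
Count = 4.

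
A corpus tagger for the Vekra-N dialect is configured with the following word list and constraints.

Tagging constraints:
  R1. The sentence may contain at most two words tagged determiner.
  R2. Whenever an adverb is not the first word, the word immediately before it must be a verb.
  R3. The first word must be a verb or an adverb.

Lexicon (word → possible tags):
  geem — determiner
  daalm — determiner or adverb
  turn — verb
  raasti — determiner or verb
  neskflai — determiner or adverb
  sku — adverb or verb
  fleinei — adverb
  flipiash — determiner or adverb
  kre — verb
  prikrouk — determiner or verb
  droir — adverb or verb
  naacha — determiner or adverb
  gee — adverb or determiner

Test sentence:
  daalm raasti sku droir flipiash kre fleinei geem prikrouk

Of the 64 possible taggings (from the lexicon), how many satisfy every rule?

Candidates per position — 1:daalm {determiner,adverb}; 2:raasti {determiner,verb}; 3:sku {adverb,verb}; 4:droir {adverb,verb}; 5:flipiash {determiner,adverb}; 6:kre {verb}; 7:fleinei {adverb}; 8:geem {determiner}; 9:prikrouk {determiner,verb}.
There are 64 candidate sequences in total.
Checking each against the rules leaves 8 sequences.
Count = 8.

8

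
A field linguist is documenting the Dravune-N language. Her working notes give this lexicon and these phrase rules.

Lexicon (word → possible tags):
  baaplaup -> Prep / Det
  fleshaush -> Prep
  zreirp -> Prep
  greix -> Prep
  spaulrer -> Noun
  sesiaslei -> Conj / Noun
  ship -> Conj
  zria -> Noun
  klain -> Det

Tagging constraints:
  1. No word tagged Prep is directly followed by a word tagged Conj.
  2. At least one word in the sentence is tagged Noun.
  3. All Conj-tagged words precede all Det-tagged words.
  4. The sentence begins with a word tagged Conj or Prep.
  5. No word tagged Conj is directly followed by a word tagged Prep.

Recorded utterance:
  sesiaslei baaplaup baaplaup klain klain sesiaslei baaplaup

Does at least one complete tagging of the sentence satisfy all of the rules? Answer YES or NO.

Candidates per position — 1:sesiaslei {Conj,Noun}; 2:baaplaup {Prep,Det}; 3:baaplaup {Prep,Det}; 4:klain {Det}; 5:klain {Det}; 6:sesiaslei {Conj,Noun}; 7:baaplaup {Prep,Det}.
One satisfying assignment: Conj Det Prep Det Det Noun Prep.
Verifying each rule — rule 1 holds; rule 2 holds; rule 3 holds; rule 4 holds; rule 5 holds.

YES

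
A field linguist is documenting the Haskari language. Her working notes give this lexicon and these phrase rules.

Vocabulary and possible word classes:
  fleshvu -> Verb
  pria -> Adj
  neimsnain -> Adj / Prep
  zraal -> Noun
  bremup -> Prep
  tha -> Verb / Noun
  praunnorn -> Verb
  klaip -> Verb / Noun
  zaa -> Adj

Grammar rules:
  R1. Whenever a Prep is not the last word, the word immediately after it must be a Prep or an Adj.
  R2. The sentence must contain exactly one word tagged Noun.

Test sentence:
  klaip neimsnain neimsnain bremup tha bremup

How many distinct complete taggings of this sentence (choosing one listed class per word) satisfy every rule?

Candidates per position — 1:klaip {Verb,Noun}; 2:neimsnain {Adj,Prep}; 3:neimsnain {Adj,Prep}; 4:bremup {Prep}; 5:tha {Verb,Noun}; 6:bremup {Prep}.
There are 16 candidate sequences in total.
Rule 1 cannot be satisfied by any choice of tags from the lexicon.
So there is no consistent tagging.
Count = 0.

0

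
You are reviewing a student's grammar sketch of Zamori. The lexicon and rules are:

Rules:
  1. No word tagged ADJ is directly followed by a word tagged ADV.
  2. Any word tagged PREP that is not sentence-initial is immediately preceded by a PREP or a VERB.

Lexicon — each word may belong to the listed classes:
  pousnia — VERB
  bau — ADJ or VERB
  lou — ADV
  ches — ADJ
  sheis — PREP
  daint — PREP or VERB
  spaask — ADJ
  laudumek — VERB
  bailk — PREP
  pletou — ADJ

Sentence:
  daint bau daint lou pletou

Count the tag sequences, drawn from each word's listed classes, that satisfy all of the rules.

6

Candidates per position — 1:daint {PREP,VERB}; 2:bau {ADJ,VERB}; 3:daint {PREP,VERB}; 4:lou {ADV}; 5:pletou {ADJ}.
There are 8 candidate sequences in total.
Checking each against the rules leaves 6 sequences.
Count = 6.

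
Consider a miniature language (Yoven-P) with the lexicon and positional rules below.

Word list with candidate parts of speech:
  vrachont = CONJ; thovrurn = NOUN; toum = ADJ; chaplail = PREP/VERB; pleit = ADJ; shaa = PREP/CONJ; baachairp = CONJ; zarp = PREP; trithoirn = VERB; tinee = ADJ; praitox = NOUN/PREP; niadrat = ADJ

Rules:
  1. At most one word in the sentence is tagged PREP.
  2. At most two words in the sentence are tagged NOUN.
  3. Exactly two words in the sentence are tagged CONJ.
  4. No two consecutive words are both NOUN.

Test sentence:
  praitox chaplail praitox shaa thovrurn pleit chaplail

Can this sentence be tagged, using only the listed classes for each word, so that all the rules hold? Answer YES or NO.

Candidates per position — 1:praitox {NOUN,PREP}; 2:chaplail {PREP,VERB}; 3:praitox {NOUN,PREP}; 4:shaa {PREP,CONJ}; 5:thovrurn {NOUN}; 6:pleit {ADJ}; 7:chaplail {PREP,VERB}.
Rule 3 cannot be satisfied by any choice of tags from the lexicon.
So there is no consistent tagging.

NO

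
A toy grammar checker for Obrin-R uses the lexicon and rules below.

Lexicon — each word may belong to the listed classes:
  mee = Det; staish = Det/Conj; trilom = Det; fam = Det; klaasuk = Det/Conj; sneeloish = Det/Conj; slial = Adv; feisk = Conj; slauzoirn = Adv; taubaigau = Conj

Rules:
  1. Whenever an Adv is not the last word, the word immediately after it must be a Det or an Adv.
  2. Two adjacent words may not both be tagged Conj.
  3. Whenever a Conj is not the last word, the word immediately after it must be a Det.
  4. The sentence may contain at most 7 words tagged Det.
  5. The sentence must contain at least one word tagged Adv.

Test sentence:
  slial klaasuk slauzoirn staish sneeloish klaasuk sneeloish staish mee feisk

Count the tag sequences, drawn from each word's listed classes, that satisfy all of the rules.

8

Candidates per position — 1:slial {Adv}; 2:klaasuk {Det,Conj}; 3:slauzoirn {Adv}; 4:staish {Det,Conj}; 5:sneeloish {Det,Conj}; 6:klaasuk {Det,Conj}; 7:sneeloish {Det,Conj}; 8:staish {Det,Conj}; 9:mee {Det}; 10:feisk {Conj}.
There are 64 candidate sequences in total.
Checking each against the rules leaves 8 sequences.
Count = 8.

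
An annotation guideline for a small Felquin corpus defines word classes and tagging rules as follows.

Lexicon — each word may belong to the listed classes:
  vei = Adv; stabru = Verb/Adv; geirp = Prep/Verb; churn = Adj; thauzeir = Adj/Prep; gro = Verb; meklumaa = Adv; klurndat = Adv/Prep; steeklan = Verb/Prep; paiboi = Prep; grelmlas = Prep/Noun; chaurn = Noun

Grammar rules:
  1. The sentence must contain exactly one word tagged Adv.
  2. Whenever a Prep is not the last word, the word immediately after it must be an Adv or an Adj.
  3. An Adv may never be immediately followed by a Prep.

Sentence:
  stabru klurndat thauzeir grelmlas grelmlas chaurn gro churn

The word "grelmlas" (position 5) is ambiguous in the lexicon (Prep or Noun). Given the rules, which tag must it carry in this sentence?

Candidates per position — 1:stabru {Verb,Adv}; 2:klurndat {Adv,Prep}; 3:thauzeir {Adj,Prep}; 4:grelmlas {Prep,Noun}; 5:grelmlas {Prep,Noun}; 6:chaurn {Noun}; 7:gro {Verb}; 8:churn {Adj}.
Position 3: tagging it Prep would leave rule 2 unsatisfiable, so it must be Adj.
Position 4: tagging it Prep would leave rule 2 unsatisfiable, so it must be Noun.
Position 5: tagging it Prep would leave rule 2 unsatisfiable, so it must be Noun.
The remaining ambiguous positions (1, 2) are resolved jointly — only one combination satisfies every rule.
The unique satisfying tagging is: Verb Adv Adj Noun Noun Noun Verb Adj.
Rule-by-rule: rule 1 ok; rule 2 ok; rule 3 ok.

Noun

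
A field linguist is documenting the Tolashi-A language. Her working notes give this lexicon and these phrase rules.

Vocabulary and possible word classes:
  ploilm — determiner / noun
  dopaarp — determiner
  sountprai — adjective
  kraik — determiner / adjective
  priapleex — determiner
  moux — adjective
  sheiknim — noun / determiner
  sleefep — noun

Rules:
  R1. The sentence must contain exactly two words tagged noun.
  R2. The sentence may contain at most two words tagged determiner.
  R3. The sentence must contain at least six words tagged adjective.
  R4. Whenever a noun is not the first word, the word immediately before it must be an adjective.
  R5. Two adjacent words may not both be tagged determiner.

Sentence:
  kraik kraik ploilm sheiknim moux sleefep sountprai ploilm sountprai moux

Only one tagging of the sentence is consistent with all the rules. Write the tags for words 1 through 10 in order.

adjective adjective noun determiner adjective noun adjective determiner adjective adjective

Candidates per position — 1:kraik {determiner,adjective}; 2:kraik {determiner,adjective}; 3:ploilm {determiner,noun}; 4:sheiknim {noun,determiner}; 5:moux {adjective}; 6:sleefep {noun}; 7:sountprai {adjective}; 8:ploilm {determiner,noun}; 9:sountprai {adjective}; 10:moux {adjective}.
If word 1 were determiner, no tagging could satisfy rule 3; so word 1 is adjective.
If word 2 were determiner, no tagging could satisfy rule 3; so word 2 is adjective.
If word 4 were noun, no tagging could satisfy rule 4; so word 4 is determiner.
If word 3 were determiner, no tagging could satisfy rule 5; so word 3 is noun.
If word 8 were noun, no tagging could satisfy rule 1; so word 8 is determiner.
The only consistent sequence is: adjective adjective noun determiner adjective noun adjective determiner adjective adjective.
Verifying each rule — rule 1 ok; rule 2 ok; rule 3 ok; rule 4 ok; rule 5 ok.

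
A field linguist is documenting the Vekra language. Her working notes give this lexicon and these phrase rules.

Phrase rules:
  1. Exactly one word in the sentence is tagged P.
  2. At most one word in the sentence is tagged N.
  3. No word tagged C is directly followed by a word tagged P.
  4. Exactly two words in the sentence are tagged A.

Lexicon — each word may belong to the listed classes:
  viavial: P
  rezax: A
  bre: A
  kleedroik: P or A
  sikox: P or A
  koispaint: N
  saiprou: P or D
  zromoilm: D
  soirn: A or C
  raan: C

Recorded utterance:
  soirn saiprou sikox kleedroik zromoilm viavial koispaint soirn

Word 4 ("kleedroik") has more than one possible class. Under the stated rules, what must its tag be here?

A

Candidates per position — 1:soirn {A,C}; 2:saiprou {P,D}; 3:sikox {P,A}; 4:kleedroik {P,A}; 5:zromoilm {D}; 6:viavial {P}; 7:koispaint {N}; 8:soirn {A,C}.
At position 2, choosing P makes rule 1 impossible to satisfy; hence D.
At position 3, choosing P makes rule 1 impossible to satisfy; hence A.
At position 4, choosing P makes rule 1 impossible to satisfy; hence A.
At position 8, choosing A makes rule 4 impossible to satisfy; hence C.
At position 1, choosing A makes rule 4 impossible to satisfy; hence C.
So the tagging must be: C D A A D P N C.
Rule-by-rule: rule 1 satisfied; rule 2 satisfied; rule 3 satisfied; rule 4 satisfied.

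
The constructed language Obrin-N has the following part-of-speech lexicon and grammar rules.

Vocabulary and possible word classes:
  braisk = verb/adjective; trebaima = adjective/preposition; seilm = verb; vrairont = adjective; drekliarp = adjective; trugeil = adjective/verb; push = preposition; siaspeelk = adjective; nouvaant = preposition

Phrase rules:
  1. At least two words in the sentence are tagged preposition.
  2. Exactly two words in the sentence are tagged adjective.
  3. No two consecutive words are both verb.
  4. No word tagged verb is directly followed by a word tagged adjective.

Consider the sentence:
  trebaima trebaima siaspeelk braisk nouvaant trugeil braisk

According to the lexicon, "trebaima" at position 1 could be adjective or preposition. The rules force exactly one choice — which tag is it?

Candidates per position — 1:trebaima {adjective,preposition}; 2:trebaima {adjective,preposition}; 3:siaspeelk {adjective}; 4:braisk {verb,adjective}; 5:nouvaant {preposition}; 6:trugeil {adjective,verb}; 7:braisk {verb,adjective}.
Position 1: the remaining choice is settled jointly with positions 2, 4, 6, 7 — only preposition at position 1 is part of a tagging that satisfies every rule.
The only consistent sequence is: preposition preposition adjective verb preposition adjective verb.
Verifying each rule — rule 1 ✓; rule 2 ✓; rule 3 ✓; rule 4 ✓.

preposition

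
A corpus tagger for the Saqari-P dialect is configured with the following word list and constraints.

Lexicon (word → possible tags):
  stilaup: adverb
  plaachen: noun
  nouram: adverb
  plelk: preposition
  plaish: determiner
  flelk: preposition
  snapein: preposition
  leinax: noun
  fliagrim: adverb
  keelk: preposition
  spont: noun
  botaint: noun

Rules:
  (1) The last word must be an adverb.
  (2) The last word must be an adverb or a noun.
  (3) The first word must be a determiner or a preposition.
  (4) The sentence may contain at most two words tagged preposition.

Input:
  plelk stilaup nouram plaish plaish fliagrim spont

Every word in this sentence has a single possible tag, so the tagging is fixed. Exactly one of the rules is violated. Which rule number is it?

Fixed tagging: preposition adverb adverb determiner determiner adverb noun.
Applying the rules: R1 fail, R2 pass, R3 pass, R4 pass.
Only rule 1 fails.

1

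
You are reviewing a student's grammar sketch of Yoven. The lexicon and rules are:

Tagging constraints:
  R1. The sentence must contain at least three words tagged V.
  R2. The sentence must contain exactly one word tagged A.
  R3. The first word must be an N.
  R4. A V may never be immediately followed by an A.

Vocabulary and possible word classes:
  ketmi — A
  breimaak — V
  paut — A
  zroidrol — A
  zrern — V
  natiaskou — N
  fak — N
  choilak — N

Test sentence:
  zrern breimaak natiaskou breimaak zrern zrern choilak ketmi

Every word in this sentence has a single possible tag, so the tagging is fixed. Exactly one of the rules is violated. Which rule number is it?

Fixed tagging: V V N V V V N A.
Applying the rules: R1 holds, R2 holds, R3 violated, R4 holds.
Only rule 3 fails.

3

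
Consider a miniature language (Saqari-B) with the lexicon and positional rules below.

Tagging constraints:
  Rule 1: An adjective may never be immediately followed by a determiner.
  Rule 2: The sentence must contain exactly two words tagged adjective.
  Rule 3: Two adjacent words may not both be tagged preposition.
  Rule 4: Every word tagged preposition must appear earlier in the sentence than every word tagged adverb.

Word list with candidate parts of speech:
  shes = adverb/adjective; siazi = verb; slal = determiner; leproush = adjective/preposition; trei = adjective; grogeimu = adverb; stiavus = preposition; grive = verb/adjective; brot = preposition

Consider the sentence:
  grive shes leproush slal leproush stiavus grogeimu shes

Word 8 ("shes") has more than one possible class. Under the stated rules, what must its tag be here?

Candidates per position — 1:grive {verb,adjective}; 2:shes {adverb,adjective}; 3:leproush {adjective,preposition}; 4:slal {determiner}; 5:leproush {adjective,preposition}; 6:stiavus {preposition}; 7:grogeimu {adverb}; 8:shes {adverb,adjective}.
Position 2: adverb is ruled out by rule 4; that leaves adjective.
Position 3: adjective is ruled out by rule 1; that leaves preposition.
Position 5: preposition is ruled out by rule 3; that leaves adjective.
Position 8: adjective is ruled out by rule 2; that leaves adverb.
Position 1: adjective is ruled out by rule 2; that leaves verb.
The only consistent sequence is: verb adjective preposition determiner adjective preposition adverb adverb.
Checking: rule 1 satisfied; rule 2 satisfied; rule 3 satisfied; rule 4 satisfied.

adverb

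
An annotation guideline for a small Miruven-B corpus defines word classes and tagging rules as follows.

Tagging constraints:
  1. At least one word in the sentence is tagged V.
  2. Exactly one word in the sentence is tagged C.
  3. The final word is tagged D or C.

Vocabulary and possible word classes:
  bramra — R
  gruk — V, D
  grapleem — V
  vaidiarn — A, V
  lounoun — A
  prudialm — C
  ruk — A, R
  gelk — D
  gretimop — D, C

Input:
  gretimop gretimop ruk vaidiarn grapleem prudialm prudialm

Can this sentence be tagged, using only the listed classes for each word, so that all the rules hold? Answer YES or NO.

Candidates per position — 1:gretimop {D,C}; 2:gretimop {D,C}; 3:ruk {A,R}; 4:vaidiarn {A,V}; 5:grapleem {V}; 6:prudialm {C}; 7:prudialm {C}.
Rule 2 cannot be satisfied by any choice of tags from the lexicon.
So there is no consistent tagging.

NO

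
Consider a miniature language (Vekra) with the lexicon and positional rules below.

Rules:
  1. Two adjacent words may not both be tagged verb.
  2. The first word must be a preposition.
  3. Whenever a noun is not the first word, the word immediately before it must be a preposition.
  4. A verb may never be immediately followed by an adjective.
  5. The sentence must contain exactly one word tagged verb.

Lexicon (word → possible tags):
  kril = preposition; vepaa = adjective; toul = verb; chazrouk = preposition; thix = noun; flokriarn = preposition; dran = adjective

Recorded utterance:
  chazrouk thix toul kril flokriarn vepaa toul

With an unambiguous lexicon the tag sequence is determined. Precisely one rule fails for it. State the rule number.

Fixed tagging: preposition noun verb preposition preposition adjective verb.
Rule check: R1 ok, R2 ok, R3 ok, R4 ok, R5 fails.
Only rule 5 fails.

5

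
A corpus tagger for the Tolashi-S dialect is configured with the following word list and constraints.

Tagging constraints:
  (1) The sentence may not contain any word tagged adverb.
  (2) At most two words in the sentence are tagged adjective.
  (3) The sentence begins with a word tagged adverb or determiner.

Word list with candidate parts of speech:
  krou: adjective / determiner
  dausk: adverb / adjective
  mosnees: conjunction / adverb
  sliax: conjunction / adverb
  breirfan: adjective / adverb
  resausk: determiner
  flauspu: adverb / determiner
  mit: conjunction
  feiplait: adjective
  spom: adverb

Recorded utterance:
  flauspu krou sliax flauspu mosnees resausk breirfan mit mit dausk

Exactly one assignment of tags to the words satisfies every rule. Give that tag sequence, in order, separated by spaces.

determiner determiner conjunction determiner conjunction determiner adjective conjunction conjunction adjective

Candidates per position — 1:flauspu {adverb,determiner}; 2:krou {adjective,determiner}; 3:sliax {conjunction,adverb}; 4:flauspu {adverb,determiner}; 5:mosnees {conjunction,adverb}; 6:resausk {determiner}; 7:breirfan {adjective,adverb}; 8:mit {conjunction}; 9:mit {conjunction}; 10:dausk {adverb,adjective}.
Position 1: adverb is ruled out by rule 1; that leaves determiner.
Position 3: adverb is ruled out by rule 1; that leaves conjunction.
Position 4: adverb is ruled out by rule 1; that leaves determiner.
Position 5: adverb is ruled out by rule 1; that leaves conjunction.
Position 7: adverb is ruled out by rule 1; that leaves adjective.
Position 10: adverb is ruled out by rule 1; that leaves adjective.
Position 2: adjective is ruled out by rule 2; that leaves determiner.
The only consistent sequence is: determiner determiner conjunction determiner conjunction determiner adjective conjunction conjunction adjective.
Rule-by-rule: rule 1 ok; rule 2 ok; rule 3 ok.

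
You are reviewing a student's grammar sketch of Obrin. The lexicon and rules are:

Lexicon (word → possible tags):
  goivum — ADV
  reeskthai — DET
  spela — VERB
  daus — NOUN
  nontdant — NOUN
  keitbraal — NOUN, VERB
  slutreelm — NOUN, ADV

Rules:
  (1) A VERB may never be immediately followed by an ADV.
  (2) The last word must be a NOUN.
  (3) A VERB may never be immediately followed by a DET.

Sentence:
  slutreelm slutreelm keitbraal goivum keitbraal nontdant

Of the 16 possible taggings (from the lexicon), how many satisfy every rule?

8

Candidates per position — 1:slutreelm {NOUN,ADV}; 2:slutreelm {NOUN,ADV}; 3:keitbraal {NOUN,VERB}; 4:goivum {ADV}; 5:keitbraal {NOUN,VERB}; 6:nontdant {NOUN}.
There are 16 candidate sequences in total.
Checking each against the rules leaves 8 sequences.
Count = 8.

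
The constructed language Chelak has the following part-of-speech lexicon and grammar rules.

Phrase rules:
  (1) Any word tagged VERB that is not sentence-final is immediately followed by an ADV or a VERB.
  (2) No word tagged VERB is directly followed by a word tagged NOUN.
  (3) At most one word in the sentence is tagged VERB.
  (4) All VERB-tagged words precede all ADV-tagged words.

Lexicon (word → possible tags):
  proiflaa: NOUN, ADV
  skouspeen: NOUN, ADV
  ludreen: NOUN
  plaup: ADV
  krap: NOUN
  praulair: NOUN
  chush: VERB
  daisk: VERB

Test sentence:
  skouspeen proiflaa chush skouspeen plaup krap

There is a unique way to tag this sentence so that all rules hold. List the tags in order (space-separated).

Candidates per position — 1:skouspeen {NOUN,ADV}; 2:proiflaa {NOUN,ADV}; 3:chush {VERB}; 4:skouspeen {NOUN,ADV}; 5:plaup {ADV}; 6:krap {NOUN}.
If word 1 were ADV, no tagging could satisfy rule 4; so word 1 is NOUN.
If word 2 were ADV, no tagging could satisfy rule 4; so word 2 is NOUN.
If word 4 were NOUN, no tagging could satisfy rule 1; so word 4 is ADV.
The only consistent sequence is: NOUN NOUN VERB ADV ADV NOUN.
Checking: rule 1 holds; rule 2 holds; rule 3 holds; rule 4 holds.

NOUN NOUN VERB ADV ADV NOUN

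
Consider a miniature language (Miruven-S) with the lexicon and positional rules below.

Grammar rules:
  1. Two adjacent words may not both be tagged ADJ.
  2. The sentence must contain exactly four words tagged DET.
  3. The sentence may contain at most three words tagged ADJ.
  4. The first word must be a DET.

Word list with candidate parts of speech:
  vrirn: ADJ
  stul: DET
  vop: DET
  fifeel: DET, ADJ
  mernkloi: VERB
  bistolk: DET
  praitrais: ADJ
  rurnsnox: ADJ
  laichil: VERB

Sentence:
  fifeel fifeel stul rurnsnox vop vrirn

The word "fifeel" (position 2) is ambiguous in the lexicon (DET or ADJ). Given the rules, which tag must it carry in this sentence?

DET

Candidates per position — 1:fifeel {DET,ADJ}; 2:fifeel {DET,ADJ}; 3:stul {DET}; 4:rurnsnox {ADJ}; 5:vop {DET}; 6:vrirn {ADJ}.
Word 1 cannot be ADJ — rule 2 would then fail for every completion. It is DET.
Word 2 cannot be ADJ — rule 2 would then fail for every completion. It is DET.
The unique satisfying tagging is: DET DET DET ADJ DET ADJ.
Verifying each rule — rule 1 ✓; rule 2 ✓; rule 3 ✓; rule 4 ✓.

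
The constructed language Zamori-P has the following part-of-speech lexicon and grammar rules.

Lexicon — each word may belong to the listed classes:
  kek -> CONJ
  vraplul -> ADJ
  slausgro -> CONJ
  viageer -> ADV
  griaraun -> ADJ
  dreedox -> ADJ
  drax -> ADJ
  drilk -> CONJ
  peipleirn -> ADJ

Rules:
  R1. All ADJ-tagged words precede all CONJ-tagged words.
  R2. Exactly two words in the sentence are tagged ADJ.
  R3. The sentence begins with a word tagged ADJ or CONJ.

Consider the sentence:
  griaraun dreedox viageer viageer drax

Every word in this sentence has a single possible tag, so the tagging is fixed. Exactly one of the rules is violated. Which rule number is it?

2

Fixed tagging: ADJ ADJ ADV ADV ADJ.
Applying the rules: R1 ok, R2 fails, R3 ok.
Only rule 2 fails.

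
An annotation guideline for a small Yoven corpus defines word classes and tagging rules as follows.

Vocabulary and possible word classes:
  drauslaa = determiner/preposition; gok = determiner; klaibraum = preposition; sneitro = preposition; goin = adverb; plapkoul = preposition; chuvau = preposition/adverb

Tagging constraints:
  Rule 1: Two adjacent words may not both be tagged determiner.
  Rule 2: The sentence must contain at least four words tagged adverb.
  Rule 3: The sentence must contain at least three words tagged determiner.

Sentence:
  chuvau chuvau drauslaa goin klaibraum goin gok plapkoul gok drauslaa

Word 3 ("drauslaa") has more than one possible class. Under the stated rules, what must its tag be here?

determiner

Candidates per position — 1:chuvau {preposition,adverb}; 2:chuvau {preposition,adverb}; 3:drauslaa {determiner,preposition}; 4:goin {adverb}; 5:klaibraum {preposition}; 6:goin {adverb}; 7:gok {determiner}; 8:plapkoul {preposition}; 9:gok {determiner}; 10:drauslaa {determiner,preposition}.
At position 1, choosing preposition makes rule 2 impossible to satisfy; hence adverb.
At position 2, choosing preposition makes rule 2 impossible to satisfy; hence adverb.
At position 10, choosing determiner makes rule 1 impossible to satisfy; hence preposition.
At position 3, choosing preposition makes rule 3 impossible to satisfy; hence determiner.
That leaves exactly one tagging: adverb adverb determiner adverb preposition adverb determiner preposition determiner preposition.
Verifying each rule — rule 1 satisfied; rule 2 satisfied; rule 3 satisfied.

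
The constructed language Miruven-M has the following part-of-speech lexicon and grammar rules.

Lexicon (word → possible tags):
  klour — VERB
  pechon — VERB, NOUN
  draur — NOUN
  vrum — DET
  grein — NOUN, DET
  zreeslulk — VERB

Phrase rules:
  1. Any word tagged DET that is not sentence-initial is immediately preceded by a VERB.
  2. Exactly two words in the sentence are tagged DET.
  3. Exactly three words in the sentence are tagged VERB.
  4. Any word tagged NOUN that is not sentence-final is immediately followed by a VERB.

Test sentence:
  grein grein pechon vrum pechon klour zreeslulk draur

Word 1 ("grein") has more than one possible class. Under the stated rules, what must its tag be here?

Candidates per position — 1:grein {NOUN,DET}; 2:grein {NOUN,DET}; 3:pechon {VERB,NOUN}; 4:vrum {DET}; 5:pechon {VERB,NOUN}; 6:klour {VERB}; 7:zreeslulk {VERB}; 8:draur {NOUN}.
Position 1: NOUN is ruled out by rule 4; that leaves DET.
Position 2: DET is ruled out by rule 1; that leaves NOUN.
Position 3: NOUN is ruled out by rule 1; that leaves VERB.
Position 5: VERB is ruled out by rule 3; that leaves NOUN.
That leaves exactly one tagging: DET NOUN VERB DET NOUN VERB VERB NOUN.
Verifying each rule — rule 1 satisfied; rule 2 satisfied; rule 3 satisfied; rule 4 satisfied.

DET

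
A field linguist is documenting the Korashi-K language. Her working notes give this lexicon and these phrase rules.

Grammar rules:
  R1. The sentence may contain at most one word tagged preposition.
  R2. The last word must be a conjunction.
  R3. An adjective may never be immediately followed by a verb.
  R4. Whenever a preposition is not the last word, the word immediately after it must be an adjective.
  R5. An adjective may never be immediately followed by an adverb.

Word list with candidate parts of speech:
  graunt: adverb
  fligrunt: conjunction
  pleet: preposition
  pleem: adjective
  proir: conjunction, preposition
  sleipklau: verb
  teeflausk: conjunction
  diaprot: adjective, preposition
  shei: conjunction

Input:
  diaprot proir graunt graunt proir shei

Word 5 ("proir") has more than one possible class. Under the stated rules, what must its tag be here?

Candidates per position — 1:diaprot {adjective,preposition}; 2:proir {conjunction,preposition}; 3:graunt {adverb}; 4:graunt {adverb}; 5:proir {conjunction,preposition}; 6:shei {conjunction}.
If word 1 were preposition, no tagging could satisfy rule 4; so word 1 is adjective.
If word 2 were preposition, no tagging could satisfy rule 4; so word 2 is conjunction.
If word 5 were preposition, no tagging could satisfy rule 4; so word 5 is conjunction.
So the tagging must be: adjective conjunction adverb adverb conjunction conjunction.
Check: rule 1 satisfied; rule 2 satisfied; rule 3 satisfied; rule 4 satisfied; rule 5 satisfied.

conjunction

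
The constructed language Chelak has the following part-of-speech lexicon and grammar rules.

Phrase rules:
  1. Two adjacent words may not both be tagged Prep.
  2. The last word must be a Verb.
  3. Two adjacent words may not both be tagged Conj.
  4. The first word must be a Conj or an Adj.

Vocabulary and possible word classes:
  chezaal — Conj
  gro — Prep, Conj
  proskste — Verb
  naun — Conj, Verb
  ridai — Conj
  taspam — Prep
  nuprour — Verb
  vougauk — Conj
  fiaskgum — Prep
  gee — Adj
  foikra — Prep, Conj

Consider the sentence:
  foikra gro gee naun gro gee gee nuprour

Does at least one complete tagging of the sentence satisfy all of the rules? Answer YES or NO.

Candidates per position — 1:foikra {Prep,Conj}; 2:gro {Prep,Conj}; 3:gee {Adj}; 4:naun {Conj,Verb}; 5:gro {Prep,Conj}; 6:gee {Adj}; 7:gee {Adj}; 8:nuprour {Verb}.
One satisfying assignment: Conj Prep Adj Verb Conj Adj Adj Verb.
Checking: rule 1 ✓; rule 2 ✓; rule 3 ✓; rule 4 ✓.

YES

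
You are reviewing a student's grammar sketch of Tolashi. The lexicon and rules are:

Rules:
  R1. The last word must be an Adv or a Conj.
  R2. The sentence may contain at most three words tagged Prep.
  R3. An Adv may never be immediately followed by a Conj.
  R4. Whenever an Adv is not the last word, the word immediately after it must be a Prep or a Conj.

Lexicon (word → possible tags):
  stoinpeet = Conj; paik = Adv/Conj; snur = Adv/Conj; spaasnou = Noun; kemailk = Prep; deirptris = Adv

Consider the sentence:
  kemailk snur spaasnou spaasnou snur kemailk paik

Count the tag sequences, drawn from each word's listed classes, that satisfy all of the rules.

4

Candidates per position — 1:kemailk {Prep}; 2:snur {Adv,Conj}; 3:spaasnou {Noun}; 4:spaasnou {Noun}; 5:snur {Adv,Conj}; 6:kemailk {Prep}; 7:paik {Adv,Conj}.
There are 8 candidate sequences in total.
The sequences that satisfy every rule: Prep Conj Noun Noun Adv Prep Adv; Prep Conj Noun Noun Adv Prep Conj; Prep Conj Noun Noun Conj Prep Adv; Prep Conj Noun Noun Conj Prep Conj.
Count = 4.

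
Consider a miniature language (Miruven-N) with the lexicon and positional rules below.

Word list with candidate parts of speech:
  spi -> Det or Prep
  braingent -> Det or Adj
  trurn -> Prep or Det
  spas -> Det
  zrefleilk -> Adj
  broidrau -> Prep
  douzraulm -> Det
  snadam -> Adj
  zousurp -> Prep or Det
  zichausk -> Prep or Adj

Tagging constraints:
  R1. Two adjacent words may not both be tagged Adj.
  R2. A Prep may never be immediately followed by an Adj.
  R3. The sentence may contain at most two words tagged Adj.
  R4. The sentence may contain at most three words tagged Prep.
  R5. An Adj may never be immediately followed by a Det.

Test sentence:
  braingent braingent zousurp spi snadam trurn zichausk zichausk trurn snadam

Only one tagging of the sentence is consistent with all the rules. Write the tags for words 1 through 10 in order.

Candidates per position — 1:braingent {Det,Adj}; 2:braingent {Det,Adj}; 3:zousurp {Prep,Det}; 4:spi {Det,Prep}; 5:snadam {Adj}; 6:trurn {Prep,Det}; 7:zichausk {Prep,Adj}; 8:zichausk {Prep,Adj}; 9:trurn {Prep,Det}; 10:snadam {Adj}.
At position 1, choosing Adj makes rule 3 impossible to satisfy; hence Det.
At position 2, choosing Adj makes rule 3 impossible to satisfy; hence Det.
At position 4, choosing Prep makes rule 2 impossible to satisfy; hence Det.
At position 6, choosing Det makes rule 5 impossible to satisfy; hence Prep.
At position 7, choosing Adj makes rule 2 impossible to satisfy; hence Prep.
At position 8, choosing Adj makes rule 2 impossible to satisfy; hence Prep.
At position 9, choosing Prep makes rule 2 impossible to satisfy; hence Det.
At position 3, choosing Prep makes rule 4 impossible to satisfy; hence Det.
The unique satisfying tagging is: Det Det Det Det Adj Prep Prep Prep Det Adj.
Check: rule 1 holds; rule 2 holds; rule 3 holds; rule 4 holds; rule 5 holds.

Det Det Det Det Adj Prep Prep Prep Det Adj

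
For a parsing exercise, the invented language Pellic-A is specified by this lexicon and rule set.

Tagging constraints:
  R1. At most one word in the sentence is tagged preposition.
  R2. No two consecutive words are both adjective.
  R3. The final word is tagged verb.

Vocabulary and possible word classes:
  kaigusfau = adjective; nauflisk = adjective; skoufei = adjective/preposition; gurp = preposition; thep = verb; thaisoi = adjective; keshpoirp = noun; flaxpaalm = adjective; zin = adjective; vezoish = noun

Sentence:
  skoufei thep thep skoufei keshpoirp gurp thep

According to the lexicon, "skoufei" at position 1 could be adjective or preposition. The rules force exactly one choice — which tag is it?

Candidates per position — 1:skoufei {adjective,preposition}; 2:thep {verb}; 3:thep {verb}; 4:skoufei {adjective,preposition}; 5:keshpoirp {noun}; 6:gurp {preposition}; 7:thep {verb}.
At position 1, choosing preposition makes rule 1 impossible to satisfy; hence adjective.
At position 4, choosing preposition makes rule 1 impossible to satisfy; hence adjective.
So the tagging must be: adjective verb verb adjective noun preposition verb.
Verifying each rule — rule 1 satisfied; rule 2 satisfied; rule 3 satisfied.

adjective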